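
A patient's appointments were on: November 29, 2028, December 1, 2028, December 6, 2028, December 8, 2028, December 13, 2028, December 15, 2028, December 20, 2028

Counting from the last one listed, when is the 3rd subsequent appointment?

Gaps: 2, 5, 2, 5, 2, 5 days — not constant, but cyclic with period 2.
The events fall on every Wednesday and Friday.
The following Friday is December 22, 2028.
The following Wednesday is December 27, 2028.
The following Friday is December 29, 2028.

December 29, 2028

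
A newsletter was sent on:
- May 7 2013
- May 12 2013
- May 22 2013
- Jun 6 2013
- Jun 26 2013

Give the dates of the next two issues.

Jul 21 2013, Aug 20 2013

Gaps: 5, 10, 15, 20 days — each gap is 5 larger than the previous one.
Next gap: 25 days. Jun 26 2013 + 25 days = Jul 21 2013.
Next gap: 30 days. Jul 21 2013 + 30 days = Aug 20 2013.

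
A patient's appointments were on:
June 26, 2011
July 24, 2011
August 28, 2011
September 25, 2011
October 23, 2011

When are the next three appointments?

November 27, 2011; December 25, 2011; January 22, 2012

Gaps: 28, 35, 28, 28 days — a mix of 28 and 35. Every date is a Sunday.
Each is the 4th Sunday of its month.
4th Sunday of November 2011: November 27, 2011.
4th Sunday of December 2011: December 25, 2011.
January 2012 — 4th Sunday is January 22, 2012.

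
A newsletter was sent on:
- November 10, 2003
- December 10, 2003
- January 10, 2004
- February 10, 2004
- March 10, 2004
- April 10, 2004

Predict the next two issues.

The day-of-month is always 10 (30, 31, 31, 29, 31 days between events).
So this recurs on the 10th of each month.
May 2004: May 10, 2004.
June 2004: June 10, 2004.

May 10, 2004; June 10, 2004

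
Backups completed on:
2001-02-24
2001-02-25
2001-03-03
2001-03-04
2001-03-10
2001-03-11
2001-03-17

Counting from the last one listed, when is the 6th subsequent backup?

Gaps: 1, 6, 1, 6, 1, 6 days — not constant, but cyclic with period 2.
The events fall on every Saturday and Sunday.
Next Sunday: 2001-03-18.
Next Saturday: 2001-03-24.
Next Sunday: 2001-03-25.
Next Saturday: 2001-03-31.
Next Sunday: 2001-04-01.
Next Saturday: 2001-04-07.

2001-04-07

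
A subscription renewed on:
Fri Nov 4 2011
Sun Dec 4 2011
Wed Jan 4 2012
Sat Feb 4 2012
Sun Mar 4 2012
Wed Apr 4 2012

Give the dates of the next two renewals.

Gaps: 30, 31, 31, 29, 31 days — not constant. Every event is on the 4th of the month.
Pattern: the 4th of each month.
Next: May 2012 → Fri May 4 2012.
Next: June 2012 → Mon Jun 4 2012.

Fri May 4 2012, Mon Jun 4 2012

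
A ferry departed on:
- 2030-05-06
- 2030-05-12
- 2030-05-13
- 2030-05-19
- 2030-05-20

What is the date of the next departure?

Every event lands on a Monday or Sunday (gaps cycle 6, 1, 6, 1).
So the schedule is: every Monday and Sunday.
Next Sunday: 2030-05-26.

2030-05-26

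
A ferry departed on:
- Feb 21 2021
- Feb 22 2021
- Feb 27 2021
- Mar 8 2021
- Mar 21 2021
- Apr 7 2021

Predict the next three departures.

Gaps: 1, 5, 9, 13, 17 days — each gap is 4 larger than the previous one.
Next gap: 21 days. Apr 7 2021 + 21 days = Apr 28 2021.
Next gap: 25 days. Apr 28 2021 + 25 days = May 23 2021.
Next gap: 29 days. May 23 2021 + 29 days = Jun 21 2021.

Apr 28 2021, May 23 2021, Jun 21 2021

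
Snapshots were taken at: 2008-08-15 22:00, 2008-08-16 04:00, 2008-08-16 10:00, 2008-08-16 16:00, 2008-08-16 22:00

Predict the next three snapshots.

The interval is a steady 6 hours (6, 6, 6, 6).
2008-08-16 22:00 + 6 h = 2008-08-17 04:00.
2008-08-17 04:00 + 6 h = 2008-08-17 10:00.
2008-08-17 10:00 + 6 h = 2008-08-17 16:00.

2008-08-17 04:00, 2008-08-17 10:00, 2008-08-17 16:00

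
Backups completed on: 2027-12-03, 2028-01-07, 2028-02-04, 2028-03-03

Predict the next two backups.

Gaps: 35, 28, 28 days — a mix of 28 and 35. Every date is a Friday.
Each is the 1st Friday of its month.
April 2028 — 1st Friday is 2028-04-07.
May 2028 — 1st Friday is 2028-05-05.

2028-04-07, 2028-05-05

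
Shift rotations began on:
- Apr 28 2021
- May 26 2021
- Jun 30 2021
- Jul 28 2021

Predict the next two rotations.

Aug 25 2021, Sep 29 2021

All Wednesdays; the gaps (28, 35, 28) vary with month length.
This is the last Wednesday of each month.
Last Wednesday of August 2021: Aug 25 2021.
Last Wednesday of September 2021: Sep 29 2021.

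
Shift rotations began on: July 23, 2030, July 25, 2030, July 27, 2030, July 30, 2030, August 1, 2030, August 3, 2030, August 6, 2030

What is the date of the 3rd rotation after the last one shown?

August 13, 2030

Gaps: 2, 2, 3, 2, 2, 3 days — not constant, but cyclic with period 3.
The events fall on every Tuesday, Thursday and Saturday.
The following Thursday is August 8, 2030.
Next Saturday: August 10, 2030.
The following Tuesday is August 13, 2030.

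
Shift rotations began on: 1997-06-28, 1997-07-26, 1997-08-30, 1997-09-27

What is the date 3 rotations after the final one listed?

1997-12-27

These are Saturdays with 28, 35, 28-day gaps.
Each is the final Saturday of its month — 1997-08-30 is past the 28th, so '4th Saturday' doesn't fit.
October 1997 ends with Saturday 1997-10-25.
Last Saturday of November 1997: 1997-11-29.
Last Saturday of December 1997: 1997-12-27.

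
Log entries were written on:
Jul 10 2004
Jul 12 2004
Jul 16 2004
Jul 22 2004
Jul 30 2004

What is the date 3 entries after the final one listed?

Gaps: 2, 4, 6, 8 days — each gap is 2 larger than the previous one.
Next gap: 10 days. Jul 30 2004 + 10 days = Aug 9 2004.
Next gap: 12 days. Aug 9 2004 + 12 days = Aug 21 2004.
Next gap: 14 days. Aug 21 2004 + 14 days = Sep 4 2004.

Sep 4 2004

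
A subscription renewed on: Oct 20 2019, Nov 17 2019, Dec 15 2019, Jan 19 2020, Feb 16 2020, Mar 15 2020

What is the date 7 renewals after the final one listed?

Oct 18 2020

These are Sundays at 28- or 35-day spacing (28, 28, 35, 28, 28).
The pattern: 3rd Sunday of the month.
April 2020 — 3rd Sunday is Apr 19 2020.
3rd Sunday of May 2020: May 17 2020.
June 2020 — 3rd Sunday is Jun 21 2020.
July 2020 — 3rd Sunday is Jul 19 2020.
August 2020 — 3rd Sunday is Aug 16 2020.
3rd Sunday of September 2020: Sep 20 2020.
3rd Sunday of October 2020: Oct 18 2020.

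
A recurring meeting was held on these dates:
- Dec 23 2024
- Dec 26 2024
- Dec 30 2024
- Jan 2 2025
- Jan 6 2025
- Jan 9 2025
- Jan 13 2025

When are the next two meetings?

Jan 16 2025, Jan 20 2025

The gap pattern 3, 4, 3, 4, 3, 4 repeats every 2 events.
These are the Mondays and Thursdays of each week.
Next Thursday: Jan 16 2025.
The following Monday is Jan 20 2025.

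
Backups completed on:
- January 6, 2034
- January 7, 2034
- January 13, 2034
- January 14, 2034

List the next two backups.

Gaps: 1, 6, 1 days — not constant, but cyclic with period 2.
The events fall on every Friday and Saturday.
The following Friday is January 20, 2034.
The following Saturday is January 21, 2034.

January 20, 2034; January 21, 2034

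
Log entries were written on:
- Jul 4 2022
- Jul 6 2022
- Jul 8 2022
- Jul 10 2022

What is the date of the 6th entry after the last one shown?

The spacing is 2, 2, 2 days — always 2 days.
Jul 10 2022 + 2 days = Jul 12 2022.
Jul 12 2022 + 2 days = Jul 14 2022.
Jul 14 2022 + 2 days = Jul 16 2022.
Jul 16 2022 + 2 days = Jul 18 2022.
Jul 18 2022 + 2 days = Jul 20 2022.
Jul 20 2022 + 2 days = Jul 22 2022.

Jul 22 2022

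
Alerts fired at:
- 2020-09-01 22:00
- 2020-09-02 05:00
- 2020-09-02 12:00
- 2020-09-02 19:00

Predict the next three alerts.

Spacing: 7, 7, 7 h — constant 7 h.
2020-09-02 19:00 + 7 h = 2020-09-03 02:00.
2020-09-03 02:00 + 7 h = 2020-09-03 09:00.
2020-09-03 09:00 + 7 h = 2020-09-03 16:00.

2020-09-03 02:00, 2020-09-03 09:00, 2020-09-03 16:00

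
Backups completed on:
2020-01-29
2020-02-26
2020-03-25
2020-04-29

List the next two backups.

2020-05-27, 2020-06-24

Every date is a Wednesday; gaps 28, 28, 35 days.
Each is the last Wednesday of its month (at least one falls on the 29th or later, ruling out '4th Wednesday').
Last Wednesday of May 2020: 2020-05-27.
June 2020 ends with Wednesday 2020-06-24.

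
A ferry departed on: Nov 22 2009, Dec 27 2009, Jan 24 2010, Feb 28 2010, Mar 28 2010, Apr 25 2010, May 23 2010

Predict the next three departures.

Jun 27 2010, Jul 25 2010, Aug 22 2010

These are Sundays at 28- or 35-day spacing (35, 28, 35, 28, 28, 28).
The pattern: 4th Sunday of the month.
4th Sunday of June 2010: Jun 27 2010.
July 2010 — 4th Sunday is Jul 25 2010.
4th Sunday of August 2010: Aug 22 2010.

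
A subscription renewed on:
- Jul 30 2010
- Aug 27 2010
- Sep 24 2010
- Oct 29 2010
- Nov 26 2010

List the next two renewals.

Dec 31 2010, Jan 28 2011

These are Fridays with 28, 28, 35, 28-day gaps.
Each is the final Friday of its month — Jul 30 2010 is past the 28th, so '4th Friday' doesn't fit.
December 2010 ends with Friday Dec 31 2010.
January 2011 ends with Friday Jan 28 2011.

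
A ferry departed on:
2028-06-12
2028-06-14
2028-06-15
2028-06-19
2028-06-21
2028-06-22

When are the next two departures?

2028-06-26, 2028-06-28

Every event lands on a Monday or Wednesday or Thursday (gaps cycle 2, 1, 4, 2, 1).
So the schedule is: every Monday, Wednesday and Thursday.
The following Monday is 2028-06-26.
Next Wednesday: 2028-06-28.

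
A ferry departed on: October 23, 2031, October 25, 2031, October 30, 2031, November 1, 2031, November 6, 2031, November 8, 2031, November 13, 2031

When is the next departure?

November 15, 2031

Every event lands on a Thursday or Saturday (gaps cycle 2, 5, 2, 5, 2, 5).
So the schedule is: every Thursday and Saturday.
The following Saturday is November 15, 2031.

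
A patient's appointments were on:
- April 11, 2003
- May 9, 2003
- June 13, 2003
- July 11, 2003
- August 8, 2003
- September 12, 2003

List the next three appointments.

October 10, 2003; November 14, 2003; December 12, 2003

These are Fridays at 28- or 35-day spacing (28, 35, 28, 28, 35).
The pattern: 2nd Friday of the month.
October 2003 — 2nd Friday is October 10, 2003.
2nd Friday of November 2003: November 14, 2003.
2nd Friday of December 2003: December 12, 2003.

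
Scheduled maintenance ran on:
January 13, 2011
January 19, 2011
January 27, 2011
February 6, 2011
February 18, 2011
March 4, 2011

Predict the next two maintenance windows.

March 20, 2011; April 7, 2011

Intervals are 6, 8, 10, 12, 14 days — an arithmetic progression with common difference 2.
Next gap: 16 days. March 4, 2011 + 16 days = March 20, 2011.
Next gap: 18 days. March 20, 2011 + 18 days = April 7, 2011.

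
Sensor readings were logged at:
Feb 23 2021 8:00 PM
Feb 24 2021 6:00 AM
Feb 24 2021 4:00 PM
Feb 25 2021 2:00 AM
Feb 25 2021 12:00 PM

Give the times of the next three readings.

Gaps: 10, 10, 10, 10 hours — each event is 10 hours after the previous one.
Feb 25 2021 12:00 PM + 10 h = Feb 25 2021 10:00 PM.
Feb 25 2021 10:00 PM + 10 h = Feb 26 2021 8:00 AM.
Feb 26 2021 8:00 AM + 10 h = Feb 26 2021 6:00 PM.

Feb 25 2021 10:00 PM, Feb 26 2021 8:00 AM, Feb 26 2021 6:00 PM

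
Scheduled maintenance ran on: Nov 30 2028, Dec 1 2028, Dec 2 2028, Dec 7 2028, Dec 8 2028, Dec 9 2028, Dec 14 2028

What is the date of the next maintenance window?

Dec 15 2028

The gap pattern 1, 1, 5, 1, 1, 5 repeats every 3 events.
These are the Thursdays, Fridays and Saturdays of each week.
Next Friday: Dec 15 2028.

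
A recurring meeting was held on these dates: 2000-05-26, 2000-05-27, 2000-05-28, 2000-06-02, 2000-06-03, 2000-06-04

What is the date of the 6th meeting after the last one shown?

The gap pattern 1, 1, 5, 1, 1 repeats every 3 events.
These are the Fridays, Saturdays and Sundays of each week.
Next Friday: 2000-06-09.
The following Saturday is 2000-06-10.
Next Sunday: 2000-06-11.
Next Friday: 2000-06-16.
The following Saturday is 2000-06-17.
Next Sunday: 2000-06-18.

2000-06-18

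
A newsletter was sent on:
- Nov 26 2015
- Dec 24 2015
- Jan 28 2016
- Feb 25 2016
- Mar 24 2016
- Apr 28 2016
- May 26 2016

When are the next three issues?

These are Thursdays at 28- or 35-day spacing (28, 35, 28, 28, 35, 28).
The pattern: 4th Thursday of the month.
June 2016 — 4th Thursday is Jun 23 2016.
July 2016 — 4th Thursday is Jul 28 2016.
4th Thursday of August 2016: Aug 25 2016.

Jun 23 2016, Jul 28 2016, Aug 25 2016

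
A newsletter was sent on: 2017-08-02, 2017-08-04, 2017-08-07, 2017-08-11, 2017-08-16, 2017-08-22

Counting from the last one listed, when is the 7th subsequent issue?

2017-10-31

Gaps: 2, 3, 4, 5, 6 days — each gap is 1 larger than the previous one.
Next gap: 7 days. 2017-08-22 + 7 days = 2017-08-29.
Next gap: 8 days. 2017-08-29 + 8 days = 2017-09-06.
Next gap: 9 days. 2017-09-06 + 9 days = 2017-09-15.
Next gap: 10 days. 2017-09-15 + 10 days = 2017-09-25.
Next gap: 11 days. 2017-09-25 + 11 days = 2017-10-06.
Next gap: 12 days. 2017-10-06 + 12 days = 2017-10-18.
Next gap: 13 days. 2017-10-18 + 13 days = 2017-10-31.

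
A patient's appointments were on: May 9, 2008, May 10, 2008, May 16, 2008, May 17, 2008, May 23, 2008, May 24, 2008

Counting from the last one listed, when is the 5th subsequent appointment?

Every event lands on a Friday or Saturday (gaps cycle 1, 6, 1, 6, 1).
So the schedule is: every Friday and Saturday.
The following Friday is May 30, 2008.
Next Saturday: May 31, 2008.
Next Friday: June 6, 2008.
Next Saturday: June 7, 2008.
Next Friday: June 13, 2008.

June 13, 2008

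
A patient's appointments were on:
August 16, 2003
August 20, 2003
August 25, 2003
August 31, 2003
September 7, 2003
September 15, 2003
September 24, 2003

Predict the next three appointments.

Gaps: 4, 5, 6, 7, 8, 9 days — each gap is 1 larger than the previous one.
Next gap: 10 days. September 24, 2003 + 10 days = October 4, 2003.
Next gap: 11 days. October 4, 2003 + 11 days = October 15, 2003.
Next gap: 12 days. October 15, 2003 + 12 days = October 27, 2003.

October 4, 2003; October 15, 2003; October 27, 2003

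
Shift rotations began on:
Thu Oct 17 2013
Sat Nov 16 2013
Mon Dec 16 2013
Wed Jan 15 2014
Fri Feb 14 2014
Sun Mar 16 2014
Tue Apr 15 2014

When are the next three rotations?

Every event comes 30 days after the last (30, 30, 30, 30, 30, 30).
Tue Apr 15 2014 + 30 days = Thu May 15 2014.
Thu May 15 2014 + 30 days = Sat Jun 14 2014.
Sat Jun 14 2014 + 30 days = Mon Jul 14 2014.

Thu May 15 2014, Sat Jun 14 2014, Mon Jul 14 2014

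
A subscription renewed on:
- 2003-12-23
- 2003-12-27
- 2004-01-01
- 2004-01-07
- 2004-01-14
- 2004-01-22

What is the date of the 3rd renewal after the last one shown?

2004-02-21

Intervals are 4, 5, 6, 7, 8 days — an arithmetic progression with common difference 1.
Next gap: 9 days. 2004-01-22 + 9 days = 2004-01-31.
Next gap: 10 days. 2004-01-31 + 10 days = 2004-02-10.
Next gap: 11 days. 2004-02-10 + 11 days = 2004-02-21.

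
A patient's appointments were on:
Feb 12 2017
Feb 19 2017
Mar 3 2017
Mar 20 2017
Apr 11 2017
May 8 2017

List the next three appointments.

The spacing grows by 5 each time: 7, 12, 17, 22, 27 days.
Next gap: 32 days. May 8 2017 + 32 days = Jun 9 2017.
Next gap: 37 days. Jun 9 2017 + 37 days = Jul 16 2017.
Next gap: 42 days. Jul 16 2017 + 42 days = Aug 27 2017.

Jun 9 2017, Jul 16 2017, Aug 27 2017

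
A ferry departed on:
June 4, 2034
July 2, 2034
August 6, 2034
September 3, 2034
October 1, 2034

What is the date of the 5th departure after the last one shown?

All dates are Sundays, 28, 35, 28, 28 days apart.
Specifically, the 1st Sunday of each month.
November 2034 — 1st Sunday is November 5, 2034.
1st Sunday of December 2034: December 3, 2034.
1st Sunday of January 2035: January 7, 2035.
February 2035 — 1st Sunday is February 4, 2035.
March 2035 — 1st Sunday is March 4, 2035.

March 4, 2035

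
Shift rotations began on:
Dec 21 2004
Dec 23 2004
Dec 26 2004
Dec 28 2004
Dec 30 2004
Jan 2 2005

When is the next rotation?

Jan 4 2005

Gaps: 2, 3, 2, 2, 3 days — not constant, but cyclic with period 3.
The events fall on every Tuesday, Thursday and Sunday.
Next Tuesday: Jan 4 2005.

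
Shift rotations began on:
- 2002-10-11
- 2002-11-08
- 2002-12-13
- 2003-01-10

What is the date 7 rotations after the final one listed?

2003-08-08

Gaps: 28, 35, 28 days — a mix of 28 and 35. Every date is a Friday.
Each is the 2nd Friday of its month.
February 2003 — 2nd Friday is 2003-02-14.
March 2003 — 2nd Friday is 2003-03-14.
April 2003 — 2nd Friday is 2003-04-11.
2nd Friday of May 2003: 2003-05-09.
June 2003 — 2nd Friday is 2003-06-13.
2nd Friday of July 2003: 2003-07-11.
2nd Friday of August 2003: 2003-08-08.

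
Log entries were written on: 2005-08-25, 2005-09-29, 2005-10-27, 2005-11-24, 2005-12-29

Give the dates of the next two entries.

All Thursdays; the gaps (35, 28, 28, 35) vary with month length.
This is the last Thursday of each month.
January 2006 ends with Thursday 2006-01-26.
February 2006 ends with Thursday 2006-02-23.

2006-01-26, 2006-02-23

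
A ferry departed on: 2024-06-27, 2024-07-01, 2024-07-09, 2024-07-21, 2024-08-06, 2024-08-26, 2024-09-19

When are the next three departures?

Intervals are 4, 8, 12, 16, 20, 24 days — an arithmetic progression with common difference 4.
Next gap: 28 days. 2024-09-19 + 28 days = 2024-10-17.
Next gap: 32 days. 2024-10-17 + 32 days = 2024-11-18.
Next gap: 36 days. 2024-11-18 + 36 days = 2024-12-24.

2024-10-17, 2024-11-18, 2024-12-24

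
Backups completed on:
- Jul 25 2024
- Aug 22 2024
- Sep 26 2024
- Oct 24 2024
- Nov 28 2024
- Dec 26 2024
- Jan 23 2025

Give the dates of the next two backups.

Feb 27 2025, Mar 27 2025

These are Thursdays at 28- or 35-day spacing (28, 35, 28, 35, 28, 28).
The pattern: 4th Thursday of the month.
February 2025 — 4th Thursday is Feb 27 2025.
4th Thursday of March 2025: Mar 27 2025.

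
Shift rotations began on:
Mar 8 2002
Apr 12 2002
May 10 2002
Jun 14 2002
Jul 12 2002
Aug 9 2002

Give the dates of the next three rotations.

Sep 13 2002, Oct 11 2002, Nov 8 2002

All dates are Fridays, 35, 28, 35, 28, 28 days apart.
Specifically, the 2nd Friday of each month.
September 2002 — 2nd Friday is Sep 13 2002.
2nd Friday of October 2002: Oct 11 2002.
November 2002 — 2nd Friday is Nov 8 2002.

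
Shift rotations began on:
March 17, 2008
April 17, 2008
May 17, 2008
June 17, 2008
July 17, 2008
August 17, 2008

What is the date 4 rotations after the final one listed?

December 17, 2008

Gaps: 31, 30, 31, 30, 31 days — not constant. Every event is on the 17th of the month.
Pattern: the 17th of each month.
September 2008: September 17, 2008.
Next: October 2008 → October 17, 2008.
November 2008: November 17, 2008.
December 2008: December 17, 2008.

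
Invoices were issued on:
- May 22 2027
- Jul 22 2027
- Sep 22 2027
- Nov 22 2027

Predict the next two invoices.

Jan 22 2028, Mar 22 2028

Each date is the 22nd; the gaps (61, 62, 61) track the month lengths.
The rule is the 22nd of every 2 months.
Next: January 2028 → Jan 22 2028.
Next: March 2028 → Mar 22 2028.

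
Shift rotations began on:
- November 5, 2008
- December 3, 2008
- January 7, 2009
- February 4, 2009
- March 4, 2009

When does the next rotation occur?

April 1, 2009

All dates are Wednesdays, 28, 35, 28, 28 days apart.
Specifically, the 1st Wednesday of each month.
April 2009 — 1st Wednesday is April 1, 2009.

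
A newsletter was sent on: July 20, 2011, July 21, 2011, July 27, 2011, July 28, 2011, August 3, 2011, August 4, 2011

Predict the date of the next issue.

Gaps: 1, 6, 1, 6, 1 days — not constant, but cyclic with period 2.
The events fall on every Wednesday and Thursday.
Next Wednesday: August 10, 2011.

August 10, 2011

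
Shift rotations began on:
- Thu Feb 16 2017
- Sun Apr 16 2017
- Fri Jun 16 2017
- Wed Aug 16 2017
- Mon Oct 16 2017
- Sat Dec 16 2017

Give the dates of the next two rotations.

Gaps: 59, 61, 61, 61, 61 days — not constant. Every event is on the 16th of the month.
Pattern: the 16th of every 2 months.
February 2018: Fri Feb 16 2018.
Next: April 2018 → Mon Apr 16 2018.

Fri Feb 16 2018, Mon Apr 16 2018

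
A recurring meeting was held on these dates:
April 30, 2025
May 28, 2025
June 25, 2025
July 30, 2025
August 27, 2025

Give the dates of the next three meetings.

September 24, 2025; October 29, 2025; November 26, 2025

These are Wednesdays with 28, 28, 35, 28-day gaps.
Each is the final Wednesday of its month — April 30, 2025 is past the 28th, so '4th Wednesday' doesn't fit.
September 2025 ends with Wednesday September 24, 2025.
Last Wednesday of October 2025: October 29, 2025.
Last Wednesday of November 2025: November 26, 2025.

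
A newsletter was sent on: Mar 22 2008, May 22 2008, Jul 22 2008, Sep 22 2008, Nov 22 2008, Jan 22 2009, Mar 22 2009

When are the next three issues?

Each date is the 22nd; the gaps (61, 61, 62, 61, 61, 59) track the month lengths.
The rule is the 22nd of every 2 months.
Next: May 2009 → May 22 2009.
July 2009: Jul 22 2009.
September 2009: Sep 22 2009.

May 22 2009, Jul 22 2009, Sep 22 2009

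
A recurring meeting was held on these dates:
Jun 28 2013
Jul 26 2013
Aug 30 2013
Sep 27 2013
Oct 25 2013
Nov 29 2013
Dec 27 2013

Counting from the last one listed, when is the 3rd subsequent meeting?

Every date is a Friday; gaps 28, 35, 28, 28, 35, 28 days.
Each is the last Friday of its month (at least one falls on the 29th or later, ruling out '4th Friday').
Last Friday of January 2014: Jan 31 2014.
February 2014 ends with Friday Feb 28 2014.
Last Friday of March 2014: Mar 28 2014.

Mar 28 2014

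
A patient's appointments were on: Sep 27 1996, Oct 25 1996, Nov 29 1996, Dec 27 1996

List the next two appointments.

Every date is a Friday; gaps 28, 35, 28 days.
Each is the last Friday of its month (at least one falls on the 29th or later, ruling out '4th Friday').
Last Friday of January 1997: Jan 31 1997.
Last Friday of February 1997: Feb 28 1997.

Jan 31 1997, Feb 28 1997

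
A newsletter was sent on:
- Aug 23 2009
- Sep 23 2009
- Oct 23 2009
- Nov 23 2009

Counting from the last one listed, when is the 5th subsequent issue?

Gaps: 31, 30, 31 days — not constant. Every event is on the 23rd of the month.
Pattern: the 23rd of each month.
December 2009: Dec 23 2009.
Next: January 2010 → Jan 23 2010.
Next: February 2010 → Feb 23 2010.
March 2010: Mar 23 2010.
Next: April 2010 → Apr 23 2010.

Apr 23 2010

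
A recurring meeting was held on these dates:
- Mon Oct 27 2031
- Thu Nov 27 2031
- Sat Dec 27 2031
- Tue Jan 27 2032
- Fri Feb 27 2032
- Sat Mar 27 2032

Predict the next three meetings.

Tue Apr 27 2032, Thu May 27 2032, Sun Jun 27 2032

Each date is the 27th; the gaps (31, 30, 31, 31, 29) track the month lengths.
The rule is the 27th of each month.
Next: April 2032 → Tue Apr 27 2032.
May 2032: Thu May 27 2032.
Next: June 2032 → Sun Jun 27 2032.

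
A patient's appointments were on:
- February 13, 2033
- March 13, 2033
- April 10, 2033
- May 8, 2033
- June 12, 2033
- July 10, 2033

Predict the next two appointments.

All dates are Sundays, 28, 28, 28, 35, 28 days apart.
Specifically, the 2nd Sunday of each month.
August 2033 — 2nd Sunday is August 14, 2033.
2nd Sunday of September 2033: September 11, 2033.

August 14, 2033; September 11, 2033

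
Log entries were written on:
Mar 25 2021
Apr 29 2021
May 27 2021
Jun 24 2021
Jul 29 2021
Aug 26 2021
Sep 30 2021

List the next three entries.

All Thursdays; the gaps (35, 28, 28, 35, 28, 35) vary with month length.
This is the last Thursday of each month.
Last Thursday of October 2021: Oct 28 2021.
November 2021 ends with Thursday Nov 25 2021.
December 2021 ends with Thursday Dec 30 2021.

Oct 28 2021, Nov 25 2021, Dec 30 2021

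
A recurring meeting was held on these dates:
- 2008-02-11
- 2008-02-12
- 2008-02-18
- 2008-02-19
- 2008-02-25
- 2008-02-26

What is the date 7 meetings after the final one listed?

2008-03-24

The gap pattern 1, 6, 1, 6, 1 repeats every 2 events.
These are the Mondays and Tuesdays of each week.
Next Monday: 2008-03-03.
The following Tuesday is 2008-03-04.
Next Monday: 2008-03-10.
The following Tuesday is 2008-03-11.
The following Monday is 2008-03-17.
Next Tuesday: 2008-03-18.
The following Monday is 2008-03-24.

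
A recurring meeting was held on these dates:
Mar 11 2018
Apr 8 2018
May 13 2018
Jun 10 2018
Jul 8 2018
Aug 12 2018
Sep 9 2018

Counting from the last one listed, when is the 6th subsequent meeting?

Mar 10 2019

All dates are Sundays, 28, 35, 28, 28, 35, 28 days apart.
Specifically, the 2nd Sunday of each month.
October 2018 — 2nd Sunday is Oct 14 2018.
November 2018 — 2nd Sunday is Nov 11 2018.
December 2018 — 2nd Sunday is Dec 9 2018.
January 2019 — 2nd Sunday is Jan 13 2019.
2nd Sunday of February 2019: Feb 10 2019.
March 2019 — 2nd Sunday is Mar 10 2019.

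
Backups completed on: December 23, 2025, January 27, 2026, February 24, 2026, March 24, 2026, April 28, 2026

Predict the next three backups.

May 26, 2026; June 23, 2026; July 28, 2026

All dates are Tuesdays, 35, 28, 28, 35 days apart.
Specifically, the 4th Tuesday of each month.
4th Tuesday of May 2026: May 26, 2026.
June 2026 — 4th Tuesday is June 23, 2026.
July 2026 — 4th Tuesday is July 28, 2026.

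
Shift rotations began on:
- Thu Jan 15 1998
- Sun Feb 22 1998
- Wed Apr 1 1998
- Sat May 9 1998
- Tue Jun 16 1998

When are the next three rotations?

Gaps between consecutive events: 38, 38, 38, 38 days — a constant 38-day interval.
Tue Jun 16 1998 + 38 days = Fri Jul 24 1998.
Fri Jul 24 1998 + 38 days = Mon Aug 31 1998.
Mon Aug 31 1998 + 38 days = Thu Oct 8 1998.

Fri Jul 24 1998, Mon Aug 31 1998, Thu Oct 8 1998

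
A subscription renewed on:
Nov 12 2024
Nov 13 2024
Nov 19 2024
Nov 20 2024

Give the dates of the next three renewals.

Nov 26 2024, Nov 27 2024, Dec 3 2024

Every event lands on a Tuesday or Wednesday (gaps cycle 1, 6, 1).
So the schedule is: every Tuesday and Wednesday.
Next Tuesday: Nov 26 2024.
The following Wednesday is Nov 27 2024.
Next Tuesday: Dec 3 2024.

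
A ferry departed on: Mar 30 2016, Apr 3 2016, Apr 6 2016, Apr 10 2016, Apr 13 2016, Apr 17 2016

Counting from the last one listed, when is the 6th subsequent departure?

May 8 2016

Every event lands on a Wednesday or Sunday (gaps cycle 4, 3, 4, 3, 4).
So the schedule is: every Wednesday and Sunday.
Next Wednesday: Apr 20 2016.
Next Sunday: Apr 24 2016.
Next Wednesday: Apr 27 2016.
Next Sunday: May 1 2016.
The following Wednesday is May 4 2016.
The following Sunday is May 8 2016.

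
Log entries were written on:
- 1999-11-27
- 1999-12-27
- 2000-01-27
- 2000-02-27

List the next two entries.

2000-03-27, 2000-04-27

Each date is the 27th; the gaps (30, 31, 31) track the month lengths.
The rule is the 27th of each month.
Next: March 2000 → 2000-03-27.
April 2000: 2000-04-27.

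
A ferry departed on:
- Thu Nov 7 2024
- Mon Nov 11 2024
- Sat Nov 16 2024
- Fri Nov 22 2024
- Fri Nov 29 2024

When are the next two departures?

The spacing grows by 1 each time: 4, 5, 6, 7 days.
Next gap: 8 days. Fri Nov 29 2024 + 8 days = Sat Dec 7 2024.
Next gap: 9 days. Sat Dec 7 2024 + 9 days = Mon Dec 16 2024.

Sat Dec 7 2024, Mon Dec 16 2024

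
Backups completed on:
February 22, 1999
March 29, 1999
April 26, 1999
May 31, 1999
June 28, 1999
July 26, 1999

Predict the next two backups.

August 30, 1999; September 27, 1999

Every date is a Monday; gaps 35, 28, 35, 28, 28 days.
Each is the last Monday of its month (at least one falls on the 29th or later, ruling out '4th Monday').
August 1999 ends with Monday August 30, 1999.
Last Monday of September 1999: September 27, 1999.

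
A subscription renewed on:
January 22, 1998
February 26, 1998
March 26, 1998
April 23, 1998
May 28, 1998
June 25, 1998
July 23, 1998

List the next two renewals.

August 27, 1998; September 24, 1998

These are Thursdays at 28- or 35-day spacing (35, 28, 28, 35, 28, 28).
The pattern: 4th Thursday of the month.
August 1998 — 4th Thursday is August 27, 1998.
4th Thursday of September 1998: September 24, 1998.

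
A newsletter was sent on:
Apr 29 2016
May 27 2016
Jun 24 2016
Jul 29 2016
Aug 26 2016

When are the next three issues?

All Fridays; the gaps (28, 28, 35, 28) vary with month length.
This is the last Friday of each month.
Last Friday of September 2016: Sep 30 2016.
October 2016 ends with Friday Oct 28 2016.
Last Friday of November 2016: Nov 25 2016.

Sep 30 2016, Oct 28 2016, Nov 25 2016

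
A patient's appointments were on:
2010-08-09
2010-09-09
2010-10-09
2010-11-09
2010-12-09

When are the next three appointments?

2011-01-09, 2011-02-09, 2011-03-09

Gaps: 31, 30, 31, 30 days — not constant. Every event is on the 9th of the month.
Pattern: the 9th of each month.
Next: January 2011 → 2011-01-09.
Next: February 2011 → 2011-02-09.
March 2011: 2011-03-09.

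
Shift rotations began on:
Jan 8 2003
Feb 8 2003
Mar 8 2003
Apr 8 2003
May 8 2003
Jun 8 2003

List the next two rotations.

Jul 8 2003, Aug 8 2003

The day-of-month is always 8 (31, 28, 31, 30, 31 days between events).
So this recurs on the 8th of each month.
July 2003: Jul 8 2003.
August 2003: Aug 8 2003.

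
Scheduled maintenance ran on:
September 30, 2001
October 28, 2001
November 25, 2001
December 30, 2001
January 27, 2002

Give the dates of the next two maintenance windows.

February 24, 2002; March 31, 2002

These are Sundays with 28, 28, 35, 28-day gaps.
Each is the final Sunday of its month — September 30, 2001 is past the 28th, so '4th Sunday' doesn't fit.
Last Sunday of February 2002: February 24, 2002.
March 2002 ends with Sunday March 31, 2002.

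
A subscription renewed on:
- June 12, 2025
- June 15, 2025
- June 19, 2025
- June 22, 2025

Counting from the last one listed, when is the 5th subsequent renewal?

Gaps: 3, 4, 3 days — not constant, but cyclic with period 2.
The events fall on every Thursday and Sunday.
Next Thursday: June 26, 2025.
The following Sunday is June 29, 2025.
The following Thursday is July 3, 2025.
Next Sunday: July 6, 2025.
Next Thursday: July 10, 2025.

July 10, 2025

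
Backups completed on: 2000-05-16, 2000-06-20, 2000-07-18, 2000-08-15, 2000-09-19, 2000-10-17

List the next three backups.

These are Tuesdays at 28- or 35-day spacing (35, 28, 28, 35, 28).
The pattern: 3rd Tuesday of the month.
November 2000 — 3rd Tuesday is 2000-11-21.
3rd Tuesday of December 2000: 2000-12-19.
January 2001 — 3rd Tuesday is 2001-01-16.

2000-11-21, 2000-12-19, 2001-01-16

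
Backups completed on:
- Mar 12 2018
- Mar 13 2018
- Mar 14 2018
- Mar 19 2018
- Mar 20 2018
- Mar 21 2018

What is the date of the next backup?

Mar 26 2018

The gap pattern 1, 1, 5, 1, 1 repeats every 3 events.
These are the Mondays, Tuesdays and Wednesdays of each week.
Next Monday: Mar 26 2018.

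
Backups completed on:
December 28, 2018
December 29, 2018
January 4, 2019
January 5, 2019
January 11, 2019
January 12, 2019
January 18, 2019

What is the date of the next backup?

January 19, 2019

The gap pattern 1, 6, 1, 6, 1, 6 repeats every 2 events.
These are the Fridays and Saturdays of each week.
Next Saturday: January 19, 2019.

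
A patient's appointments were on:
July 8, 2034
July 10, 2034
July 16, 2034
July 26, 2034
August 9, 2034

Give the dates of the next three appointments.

The spacing grows by 4 each time: 2, 6, 10, 14 days.
Next gap: 18 days. August 9, 2034 + 18 days = August 27, 2034.
Next gap: 22 days. August 27, 2034 + 22 days = September 18, 2034.
Next gap: 26 days. September 18, 2034 + 26 days = October 14, 2034.

August 27, 2034; September 18, 2034; October 14, 2034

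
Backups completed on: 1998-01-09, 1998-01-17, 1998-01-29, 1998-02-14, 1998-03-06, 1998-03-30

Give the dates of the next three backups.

The spacing grows by 4 each time: 8, 12, 16, 20, 24 days.
Next gap: 28 days. 1998-03-30 + 28 days = 1998-04-27.
Next gap: 32 days. 1998-04-27 + 32 days = 1998-05-29.
Next gap: 36 days. 1998-05-29 + 36 days = 1998-07-04.

1998-04-27, 1998-05-29, 1998-07-04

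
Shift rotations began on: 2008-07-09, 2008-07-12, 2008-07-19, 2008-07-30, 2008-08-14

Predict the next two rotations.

2008-09-02, 2008-09-25

Intervals are 3, 7, 11, 15 days — an arithmetic progression with common difference 4.
Next gap: 19 days. 2008-08-14 + 19 days = 2008-09-02.
Next gap: 23 days. 2008-09-02 + 23 days = 2008-09-25.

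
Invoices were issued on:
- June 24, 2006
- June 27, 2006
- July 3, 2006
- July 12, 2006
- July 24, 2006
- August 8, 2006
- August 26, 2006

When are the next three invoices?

Intervals are 3, 6, 9, 12, 15, 18 days — an arithmetic progression with common difference 3.
Next gap: 21 days. August 26, 2006 + 21 days = September 16, 2006.
Next gap: 24 days. September 16, 2006 + 24 days = October 10, 2006.
Next gap: 27 days. October 10, 2006 + 27 days = November 6, 2006.

September 16, 2006; October 10, 2006; November 6, 2006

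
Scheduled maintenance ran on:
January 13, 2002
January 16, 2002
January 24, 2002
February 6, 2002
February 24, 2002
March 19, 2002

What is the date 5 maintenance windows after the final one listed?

Gaps: 3, 8, 13, 18, 23 days — each gap is 5 larger than the previous one.
Next gap: 28 days. March 19, 2002 + 28 days = April 16, 2002.
Next gap: 33 days. April 16, 2002 + 33 days = May 19, 2002.
Next gap: 38 days. May 19, 2002 + 38 days = June 26, 2002.
Next gap: 43 days. June 26, 2002 + 43 days = August 8, 2002.
Next gap: 48 days. August 8, 2002 + 48 days = September 25, 2002.

September 25, 2002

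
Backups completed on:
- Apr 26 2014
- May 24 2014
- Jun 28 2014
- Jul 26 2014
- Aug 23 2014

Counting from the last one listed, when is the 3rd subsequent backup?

Nov 22 2014

All dates are Saturdays, 28, 35, 28, 28 days apart.
Specifically, the 4th Saturday of each month.
September 2014 — 4th Saturday is Sep 27 2014.
October 2014 — 4th Saturday is Oct 25 2014.
November 2014 — 4th Saturday is Nov 22 2014.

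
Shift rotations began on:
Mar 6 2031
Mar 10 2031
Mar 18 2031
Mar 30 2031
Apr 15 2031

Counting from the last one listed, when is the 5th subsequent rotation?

Intervals are 4, 8, 12, 16 days — an arithmetic progression with common difference 4.
Next gap: 20 days. Apr 15 2031 + 20 days = May 5 2031.
Next gap: 24 days. May 5 2031 + 24 days = May 29 2031.
Next gap: 28 days. May 29 2031 + 28 days = Jun 26 2031.
Next gap: 32 days. Jun 26 2031 + 32 days = Jul 28 2031.
Next gap: 36 days. Jul 28 2031 + 36 days = Sep 2 2031.

Sep 2 2031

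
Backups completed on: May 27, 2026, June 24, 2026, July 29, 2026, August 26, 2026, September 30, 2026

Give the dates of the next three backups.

October 28, 2026; November 25, 2026; December 30, 2026

Every date is a Wednesday; gaps 28, 35, 28, 35 days.
Each is the last Wednesday of its month (at least one falls on the 29th or later, ruling out '4th Wednesday').
October 2026 ends with Wednesday October 28, 2026.
November 2026 ends with Wednesday November 25, 2026.
Last Wednesday of December 2026: December 30, 2026.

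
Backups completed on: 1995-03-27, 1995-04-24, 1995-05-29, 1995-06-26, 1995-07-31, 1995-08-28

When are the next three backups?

All Mondays; the gaps (28, 35, 28, 35, 28) vary with month length.
This is the last Monday of each month.
September 1995 ends with Monday 1995-09-25.
Last Monday of October 1995: 1995-10-30.
November 1995 ends with Monday 1995-11-27.

1995-09-25, 1995-10-30, 1995-11-27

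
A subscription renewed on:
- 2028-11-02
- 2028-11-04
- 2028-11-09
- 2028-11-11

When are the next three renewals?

Gaps: 2, 5, 2 days — not constant, but cyclic with period 2.
The events fall on every Thursday and Saturday.
The following Thursday is 2028-11-16.
Next Saturday: 2028-11-18.
The following Thursday is 2028-11-23.

2028-11-16, 2028-11-18, 2028-11-23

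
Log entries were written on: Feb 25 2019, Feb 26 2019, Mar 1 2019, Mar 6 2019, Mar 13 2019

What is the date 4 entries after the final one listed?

Apr 30 2019

Gaps: 1, 3, 5, 7 days — each gap is 2 larger than the previous one.
Next gap: 9 days. Mar 13 2019 + 9 days = Mar 22 2019.
Next gap: 11 days. Mar 22 2019 + 11 days = Apr 2 2019.
Next gap: 13 days. Apr 2 2019 + 13 days = Apr 15 2019.
Next gap: 15 days. Apr 15 2019 + 15 days = Apr 30 2019.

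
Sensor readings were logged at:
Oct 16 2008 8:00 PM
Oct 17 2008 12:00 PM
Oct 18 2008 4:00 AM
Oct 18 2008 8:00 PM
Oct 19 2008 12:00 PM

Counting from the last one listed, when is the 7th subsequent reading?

Gaps: 16, 16, 16, 16 hours — each event is 16 hours after the previous one.
Oct 19 2008 12:00 PM + 16 h = Oct 20 2008 4:00 AM.
Oct 20 2008 4:00 AM + 16 h = Oct 20 2008 8:00 PM.
Oct 20 2008 8:00 PM + 16 h = Oct 21 2008 12:00 PM.
Oct 21 2008 12:00 PM + 16 h = Oct 22 2008 4:00 AM.
Oct 22 2008 4:00 AM + 16 h = Oct 22 2008 8:00 PM.
Oct 22 2008 8:00 PM + 16 h = Oct 23 2008 12:00 PM.
Oct 23 2008 12:00 PM + 16 h = Oct 24 2008 4:00 AM.

Oct 24 2008 4:00 AM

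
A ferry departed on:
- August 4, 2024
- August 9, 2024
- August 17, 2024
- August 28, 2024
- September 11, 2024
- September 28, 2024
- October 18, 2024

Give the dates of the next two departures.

November 10, 2024; December 6, 2024

Intervals are 5, 8, 11, 14, 17, 20 days — an arithmetic progression with common difference 3.
Next gap: 23 days. October 18, 2024 + 23 days = November 10, 2024.
Next gap: 26 days. November 10, 2024 + 26 days = December 6, 2024.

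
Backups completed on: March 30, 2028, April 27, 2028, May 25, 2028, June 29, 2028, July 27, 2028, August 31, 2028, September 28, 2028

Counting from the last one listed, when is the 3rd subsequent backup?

Every date is a Thursday; gaps 28, 28, 35, 28, 35, 28 days.
Each is the last Thursday of its month (at least one falls on the 29th or later, ruling out '4th Thursday').
Last Thursday of October 2028: October 26, 2028.
Last Thursday of November 2028: November 30, 2028.
Last Thursday of December 2028: December 28, 2028.

December 28, 2028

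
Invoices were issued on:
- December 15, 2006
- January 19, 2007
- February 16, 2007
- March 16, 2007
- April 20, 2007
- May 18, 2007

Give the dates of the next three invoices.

June 15, 2007; July 20, 2007; August 17, 2007

All dates are Fridays, 35, 28, 28, 35, 28 days apart.
Specifically, the 3rd Friday of each month.
June 2007 — 3rd Friday is June 15, 2007.
July 2007 — 3rd Friday is July 20, 2007.
August 2007 — 3rd Friday is August 17, 2007.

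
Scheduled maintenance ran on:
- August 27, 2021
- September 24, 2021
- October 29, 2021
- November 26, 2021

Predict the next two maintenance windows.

All Fridays; the gaps (28, 35, 28) vary with month length.
This is the last Friday of each month.
December 2021 ends with Friday December 31, 2021.
Last Friday of January 2022: January 28, 2022.

December 31, 2021; January 28, 2022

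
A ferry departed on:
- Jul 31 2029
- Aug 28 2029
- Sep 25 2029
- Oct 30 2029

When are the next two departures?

Nov 27 2029, Dec 25 2029

These are Tuesdays with 28, 28, 35-day gaps.
Each is the final Tuesday of its month — Jul 31 2029 is past the 28th, so '4th Tuesday' doesn't fit.
November 2029 ends with Tuesday Nov 27 2029.
Last Tuesday of December 2029: Dec 25 2029.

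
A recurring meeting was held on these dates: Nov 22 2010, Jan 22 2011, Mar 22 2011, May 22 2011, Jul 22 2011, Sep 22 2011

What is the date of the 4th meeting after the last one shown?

Gaps: 61, 59, 61, 61, 62 days — not constant. Every event is on the 22nd of the month.
Pattern: the 22nd of every 2 months.
November 2011: Nov 22 2011.
Next: January 2012 → Jan 22 2012.
March 2012: Mar 22 2012.
Next: May 2012 → May 22 2012.

May 22 2012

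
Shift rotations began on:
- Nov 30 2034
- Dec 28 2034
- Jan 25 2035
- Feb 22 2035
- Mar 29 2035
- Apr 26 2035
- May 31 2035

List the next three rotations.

Jun 28 2035, Jul 26 2035, Aug 30 2035

Every date is a Thursday; gaps 28, 28, 28, 35, 28, 35 days.
Each is the last Thursday of its month (at least one falls on the 29th or later, ruling out '4th Thursday').
June 2035 ends with Thursday Jun 28 2035.
Last Thursday of July 2035: Jul 26 2035.
August 2035 ends with Thursday Aug 30 2035.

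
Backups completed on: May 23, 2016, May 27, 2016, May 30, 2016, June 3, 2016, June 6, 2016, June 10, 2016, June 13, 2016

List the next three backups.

Every event lands on a Monday or Friday (gaps cycle 4, 3, 4, 3, 4, 3).
So the schedule is: every Monday and Friday.
The following Friday is June 17, 2016.
Next Monday: June 20, 2016.
The following Friday is June 24, 2016.

June 17, 2016; June 20, 2016; June 24, 2016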